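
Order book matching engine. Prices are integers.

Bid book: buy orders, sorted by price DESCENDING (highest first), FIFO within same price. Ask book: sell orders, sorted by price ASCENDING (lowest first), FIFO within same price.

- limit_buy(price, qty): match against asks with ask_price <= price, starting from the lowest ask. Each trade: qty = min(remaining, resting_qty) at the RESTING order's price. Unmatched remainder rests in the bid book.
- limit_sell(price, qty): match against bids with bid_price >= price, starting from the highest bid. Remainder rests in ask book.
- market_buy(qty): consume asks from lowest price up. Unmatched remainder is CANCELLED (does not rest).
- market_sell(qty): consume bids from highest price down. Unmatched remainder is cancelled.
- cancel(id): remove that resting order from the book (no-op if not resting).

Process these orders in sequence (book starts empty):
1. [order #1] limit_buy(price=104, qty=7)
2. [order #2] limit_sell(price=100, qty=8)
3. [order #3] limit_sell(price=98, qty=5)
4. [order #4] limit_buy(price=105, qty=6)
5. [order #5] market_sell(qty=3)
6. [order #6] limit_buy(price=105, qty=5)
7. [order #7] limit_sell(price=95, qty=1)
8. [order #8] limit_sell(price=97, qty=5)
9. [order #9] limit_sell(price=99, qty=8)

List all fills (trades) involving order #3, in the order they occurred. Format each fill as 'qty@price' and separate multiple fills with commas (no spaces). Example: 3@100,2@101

After op 1 [order #1] limit_buy(price=104, qty=7): fills=none; bids=[#1:7@104] asks=[-]
After op 2 [order #2] limit_sell(price=100, qty=8): fills=#1x#2:7@104; bids=[-] asks=[#2:1@100]
After op 3 [order #3] limit_sell(price=98, qty=5): fills=none; bids=[-] asks=[#3:5@98 #2:1@100]
After op 4 [order #4] limit_buy(price=105, qty=6): fills=#4x#3:5@98 #4x#2:1@100; bids=[-] asks=[-]
After op 5 [order #5] market_sell(qty=3): fills=none; bids=[-] asks=[-]
After op 6 [order #6] limit_buy(price=105, qty=5): fills=none; bids=[#6:5@105] asks=[-]
After op 7 [order #7] limit_sell(price=95, qty=1): fills=#6x#7:1@105; bids=[#6:4@105] asks=[-]
After op 8 [order #8] limit_sell(price=97, qty=5): fills=#6x#8:4@105; bids=[-] asks=[#8:1@97]
After op 9 [order #9] limit_sell(price=99, qty=8): fills=none; bids=[-] asks=[#8:1@97 #9:8@99]

Answer: 5@98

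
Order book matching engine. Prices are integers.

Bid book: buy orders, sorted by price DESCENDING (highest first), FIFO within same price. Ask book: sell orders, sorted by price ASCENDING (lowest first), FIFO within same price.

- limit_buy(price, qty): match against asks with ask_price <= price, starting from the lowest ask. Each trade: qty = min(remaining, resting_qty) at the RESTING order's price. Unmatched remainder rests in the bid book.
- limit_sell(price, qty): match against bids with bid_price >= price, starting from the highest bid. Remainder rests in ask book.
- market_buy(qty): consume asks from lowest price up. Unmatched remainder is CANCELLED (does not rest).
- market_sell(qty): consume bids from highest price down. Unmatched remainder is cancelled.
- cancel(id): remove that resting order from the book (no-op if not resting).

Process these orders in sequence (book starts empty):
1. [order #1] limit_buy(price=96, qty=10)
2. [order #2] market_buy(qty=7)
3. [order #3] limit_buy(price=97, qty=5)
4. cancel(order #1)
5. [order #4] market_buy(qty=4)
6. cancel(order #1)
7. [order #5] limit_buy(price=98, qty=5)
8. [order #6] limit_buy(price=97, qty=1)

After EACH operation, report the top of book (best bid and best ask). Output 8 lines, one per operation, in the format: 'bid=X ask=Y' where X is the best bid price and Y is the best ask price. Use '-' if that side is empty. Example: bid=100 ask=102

After op 1 [order #1] limit_buy(price=96, qty=10): fills=none; bids=[#1:10@96] asks=[-]
After op 2 [order #2] market_buy(qty=7): fills=none; bids=[#1:10@96] asks=[-]
After op 3 [order #3] limit_buy(price=97, qty=5): fills=none; bids=[#3:5@97 #1:10@96] asks=[-]
After op 4 cancel(order #1): fills=none; bids=[#3:5@97] asks=[-]
After op 5 [order #4] market_buy(qty=4): fills=none; bids=[#3:5@97] asks=[-]
After op 6 cancel(order #1): fills=none; bids=[#3:5@97] asks=[-]
After op 7 [order #5] limit_buy(price=98, qty=5): fills=none; bids=[#5:5@98 #3:5@97] asks=[-]
After op 8 [order #6] limit_buy(price=97, qty=1): fills=none; bids=[#5:5@98 #3:5@97 #6:1@97] asks=[-]

Answer: bid=96 ask=-
bid=96 ask=-
bid=97 ask=-
bid=97 ask=-
bid=97 ask=-
bid=97 ask=-
bid=98 ask=-
bid=98 ask=-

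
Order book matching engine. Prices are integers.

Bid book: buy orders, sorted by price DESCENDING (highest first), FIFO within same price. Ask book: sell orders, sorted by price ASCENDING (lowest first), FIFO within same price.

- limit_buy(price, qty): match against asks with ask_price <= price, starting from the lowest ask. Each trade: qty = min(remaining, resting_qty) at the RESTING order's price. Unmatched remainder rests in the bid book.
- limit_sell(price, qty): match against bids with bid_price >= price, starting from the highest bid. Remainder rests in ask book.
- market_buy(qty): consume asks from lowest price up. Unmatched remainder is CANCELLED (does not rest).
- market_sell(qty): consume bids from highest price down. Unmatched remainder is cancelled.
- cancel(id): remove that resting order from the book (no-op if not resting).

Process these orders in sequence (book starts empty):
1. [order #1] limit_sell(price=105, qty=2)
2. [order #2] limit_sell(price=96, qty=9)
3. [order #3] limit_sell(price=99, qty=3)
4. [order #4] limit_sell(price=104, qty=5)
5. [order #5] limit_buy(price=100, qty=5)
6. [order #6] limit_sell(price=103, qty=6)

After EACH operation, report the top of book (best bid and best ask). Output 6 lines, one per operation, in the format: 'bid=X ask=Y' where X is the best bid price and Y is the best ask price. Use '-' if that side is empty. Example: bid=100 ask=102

After op 1 [order #1] limit_sell(price=105, qty=2): fills=none; bids=[-] asks=[#1:2@105]
After op 2 [order #2] limit_sell(price=96, qty=9): fills=none; bids=[-] asks=[#2:9@96 #1:2@105]
After op 3 [order #3] limit_sell(price=99, qty=3): fills=none; bids=[-] asks=[#2:9@96 #3:3@99 #1:2@105]
After op 4 [order #4] limit_sell(price=104, qty=5): fills=none; bids=[-] asks=[#2:9@96 #3:3@99 #4:5@104 #1:2@105]
After op 5 [order #5] limit_buy(price=100, qty=5): fills=#5x#2:5@96; bids=[-] asks=[#2:4@96 #3:3@99 #4:5@104 #1:2@105]
After op 6 [order #6] limit_sell(price=103, qty=6): fills=none; bids=[-] asks=[#2:4@96 #3:3@99 #6:6@103 #4:5@104 #1:2@105]

Answer: bid=- ask=105
bid=- ask=96
bid=- ask=96
bid=- ask=96
bid=- ask=96
bid=- ask=96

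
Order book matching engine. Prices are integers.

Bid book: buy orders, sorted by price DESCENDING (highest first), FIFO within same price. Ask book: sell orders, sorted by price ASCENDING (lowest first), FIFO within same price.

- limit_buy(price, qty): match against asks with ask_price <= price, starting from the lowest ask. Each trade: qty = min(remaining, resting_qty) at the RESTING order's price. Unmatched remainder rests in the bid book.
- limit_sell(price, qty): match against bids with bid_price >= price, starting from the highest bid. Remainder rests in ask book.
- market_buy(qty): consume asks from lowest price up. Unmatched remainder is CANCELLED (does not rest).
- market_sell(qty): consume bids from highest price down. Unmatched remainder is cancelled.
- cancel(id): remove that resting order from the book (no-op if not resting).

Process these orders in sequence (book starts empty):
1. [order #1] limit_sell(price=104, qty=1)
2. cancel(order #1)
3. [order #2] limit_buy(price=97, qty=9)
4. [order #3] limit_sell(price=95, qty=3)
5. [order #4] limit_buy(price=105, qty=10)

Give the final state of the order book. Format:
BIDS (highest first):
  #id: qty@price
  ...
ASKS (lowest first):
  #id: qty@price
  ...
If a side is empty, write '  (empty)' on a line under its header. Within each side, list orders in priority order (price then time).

Answer: BIDS (highest first):
  #4: 10@105
  #2: 6@97
ASKS (lowest first):
  (empty)

Derivation:
After op 1 [order #1] limit_sell(price=104, qty=1): fills=none; bids=[-] asks=[#1:1@104]
After op 2 cancel(order #1): fills=none; bids=[-] asks=[-]
After op 3 [order #2] limit_buy(price=97, qty=9): fills=none; bids=[#2:9@97] asks=[-]
After op 4 [order #3] limit_sell(price=95, qty=3): fills=#2x#3:3@97; bids=[#2:6@97] asks=[-]
After op 5 [order #4] limit_buy(price=105, qty=10): fills=none; bids=[#4:10@105 #2:6@97] asks=[-]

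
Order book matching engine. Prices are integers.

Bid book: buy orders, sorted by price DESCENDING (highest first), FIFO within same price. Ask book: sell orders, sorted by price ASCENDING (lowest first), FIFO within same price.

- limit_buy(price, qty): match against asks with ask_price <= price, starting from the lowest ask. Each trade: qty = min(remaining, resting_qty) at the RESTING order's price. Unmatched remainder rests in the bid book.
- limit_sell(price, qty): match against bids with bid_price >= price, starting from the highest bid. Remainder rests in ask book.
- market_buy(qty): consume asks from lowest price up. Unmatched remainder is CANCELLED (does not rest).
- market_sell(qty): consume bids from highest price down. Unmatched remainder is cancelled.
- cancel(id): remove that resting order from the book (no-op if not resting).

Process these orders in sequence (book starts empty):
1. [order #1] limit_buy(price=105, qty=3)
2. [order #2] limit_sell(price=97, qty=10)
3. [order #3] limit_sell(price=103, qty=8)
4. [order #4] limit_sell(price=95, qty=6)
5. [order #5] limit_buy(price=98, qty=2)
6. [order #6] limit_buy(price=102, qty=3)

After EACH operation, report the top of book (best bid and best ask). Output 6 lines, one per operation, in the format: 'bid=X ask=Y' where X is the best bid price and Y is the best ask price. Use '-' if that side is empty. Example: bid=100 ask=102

After op 1 [order #1] limit_buy(price=105, qty=3): fills=none; bids=[#1:3@105] asks=[-]
After op 2 [order #2] limit_sell(price=97, qty=10): fills=#1x#2:3@105; bids=[-] asks=[#2:7@97]
After op 3 [order #3] limit_sell(price=103, qty=8): fills=none; bids=[-] asks=[#2:7@97 #3:8@103]
After op 4 [order #4] limit_sell(price=95, qty=6): fills=none; bids=[-] asks=[#4:6@95 #2:7@97 #3:8@103]
After op 5 [order #5] limit_buy(price=98, qty=2): fills=#5x#4:2@95; bids=[-] asks=[#4:4@95 #2:7@97 #3:8@103]
After op 6 [order #6] limit_buy(price=102, qty=3): fills=#6x#4:3@95; bids=[-] asks=[#4:1@95 #2:7@97 #3:8@103]

Answer: bid=105 ask=-
bid=- ask=97
bid=- ask=97
bid=- ask=95
bid=- ask=95
bid=- ask=95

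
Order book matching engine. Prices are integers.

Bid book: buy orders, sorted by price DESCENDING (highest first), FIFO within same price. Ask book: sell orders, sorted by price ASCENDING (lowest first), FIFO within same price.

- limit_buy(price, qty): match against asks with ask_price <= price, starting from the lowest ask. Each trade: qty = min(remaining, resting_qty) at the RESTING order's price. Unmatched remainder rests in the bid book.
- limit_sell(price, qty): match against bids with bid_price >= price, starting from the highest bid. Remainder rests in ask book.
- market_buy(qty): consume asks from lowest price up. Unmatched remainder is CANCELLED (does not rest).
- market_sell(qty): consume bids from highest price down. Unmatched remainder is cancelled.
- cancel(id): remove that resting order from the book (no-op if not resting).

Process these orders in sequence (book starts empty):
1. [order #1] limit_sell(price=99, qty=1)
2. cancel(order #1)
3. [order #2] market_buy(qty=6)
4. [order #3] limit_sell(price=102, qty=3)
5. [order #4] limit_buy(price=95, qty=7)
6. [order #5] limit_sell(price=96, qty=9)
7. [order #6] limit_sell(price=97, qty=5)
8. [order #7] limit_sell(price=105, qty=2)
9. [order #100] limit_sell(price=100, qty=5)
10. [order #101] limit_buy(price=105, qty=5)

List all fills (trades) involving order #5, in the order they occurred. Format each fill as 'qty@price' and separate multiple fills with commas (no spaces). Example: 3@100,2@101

Answer: 5@96

Derivation:
After op 1 [order #1] limit_sell(price=99, qty=1): fills=none; bids=[-] asks=[#1:1@99]
After op 2 cancel(order #1): fills=none; bids=[-] asks=[-]
After op 3 [order #2] market_buy(qty=6): fills=none; bids=[-] asks=[-]
After op 4 [order #3] limit_sell(price=102, qty=3): fills=none; bids=[-] asks=[#3:3@102]
After op 5 [order #4] limit_buy(price=95, qty=7): fills=none; bids=[#4:7@95] asks=[#3:3@102]
After op 6 [order #5] limit_sell(price=96, qty=9): fills=none; bids=[#4:7@95] asks=[#5:9@96 #3:3@102]
After op 7 [order #6] limit_sell(price=97, qty=5): fills=none; bids=[#4:7@95] asks=[#5:9@96 #6:5@97 #3:3@102]
After op 8 [order #7] limit_sell(price=105, qty=2): fills=none; bids=[#4:7@95] asks=[#5:9@96 #6:5@97 #3:3@102 #7:2@105]
After op 9 [order #100] limit_sell(price=100, qty=5): fills=none; bids=[#4:7@95] asks=[#5:9@96 #6:5@97 #100:5@100 #3:3@102 #7:2@105]
After op 10 [order #101] limit_buy(price=105, qty=5): fills=#101x#5:5@96; bids=[#4:7@95] asks=[#5:4@96 #6:5@97 #100:5@100 #3:3@102 #7:2@105]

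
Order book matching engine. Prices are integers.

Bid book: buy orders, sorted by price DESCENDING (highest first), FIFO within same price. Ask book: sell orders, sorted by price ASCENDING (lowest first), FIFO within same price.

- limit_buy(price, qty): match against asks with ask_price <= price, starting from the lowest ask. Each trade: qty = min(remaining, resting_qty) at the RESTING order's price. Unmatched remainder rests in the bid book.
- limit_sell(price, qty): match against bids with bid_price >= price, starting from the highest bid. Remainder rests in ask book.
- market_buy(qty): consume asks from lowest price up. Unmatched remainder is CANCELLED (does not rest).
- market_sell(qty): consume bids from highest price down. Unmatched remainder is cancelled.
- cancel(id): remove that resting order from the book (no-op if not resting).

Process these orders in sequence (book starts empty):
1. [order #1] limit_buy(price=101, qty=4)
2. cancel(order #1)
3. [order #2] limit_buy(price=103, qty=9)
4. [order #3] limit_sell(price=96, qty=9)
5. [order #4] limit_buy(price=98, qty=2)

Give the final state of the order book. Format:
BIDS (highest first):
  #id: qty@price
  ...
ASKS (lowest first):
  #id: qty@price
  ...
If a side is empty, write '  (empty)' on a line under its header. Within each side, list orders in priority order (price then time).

After op 1 [order #1] limit_buy(price=101, qty=4): fills=none; bids=[#1:4@101] asks=[-]
After op 2 cancel(order #1): fills=none; bids=[-] asks=[-]
After op 3 [order #2] limit_buy(price=103, qty=9): fills=none; bids=[#2:9@103] asks=[-]
After op 4 [order #3] limit_sell(price=96, qty=9): fills=#2x#3:9@103; bids=[-] asks=[-]
After op 5 [order #4] limit_buy(price=98, qty=2): fills=none; bids=[#4:2@98] asks=[-]

Answer: BIDS (highest first):
  #4: 2@98
ASKS (lowest first):
  (empty)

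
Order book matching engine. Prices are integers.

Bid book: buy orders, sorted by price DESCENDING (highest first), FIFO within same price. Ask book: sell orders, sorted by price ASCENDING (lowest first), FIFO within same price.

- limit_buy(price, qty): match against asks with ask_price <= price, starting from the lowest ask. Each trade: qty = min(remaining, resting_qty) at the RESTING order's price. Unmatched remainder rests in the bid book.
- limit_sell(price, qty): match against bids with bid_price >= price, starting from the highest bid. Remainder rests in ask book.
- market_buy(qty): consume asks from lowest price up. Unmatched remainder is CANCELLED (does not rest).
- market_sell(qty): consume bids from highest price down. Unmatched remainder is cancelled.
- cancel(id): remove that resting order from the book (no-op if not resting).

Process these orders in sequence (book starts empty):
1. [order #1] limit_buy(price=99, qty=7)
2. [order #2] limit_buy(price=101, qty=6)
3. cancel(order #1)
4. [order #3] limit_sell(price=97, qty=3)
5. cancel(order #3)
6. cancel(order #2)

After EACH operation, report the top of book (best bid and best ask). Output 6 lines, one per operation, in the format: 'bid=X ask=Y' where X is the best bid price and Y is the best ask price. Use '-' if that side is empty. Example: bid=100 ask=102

Answer: bid=99 ask=-
bid=101 ask=-
bid=101 ask=-
bid=101 ask=-
bid=101 ask=-
bid=- ask=-

Derivation:
After op 1 [order #1] limit_buy(price=99, qty=7): fills=none; bids=[#1:7@99] asks=[-]
After op 2 [order #2] limit_buy(price=101, qty=6): fills=none; bids=[#2:6@101 #1:7@99] asks=[-]
After op 3 cancel(order #1): fills=none; bids=[#2:6@101] asks=[-]
After op 4 [order #3] limit_sell(price=97, qty=3): fills=#2x#3:3@101; bids=[#2:3@101] asks=[-]
After op 5 cancel(order #3): fills=none; bids=[#2:3@101] asks=[-]
After op 6 cancel(order #2): fills=none; bids=[-] asks=[-]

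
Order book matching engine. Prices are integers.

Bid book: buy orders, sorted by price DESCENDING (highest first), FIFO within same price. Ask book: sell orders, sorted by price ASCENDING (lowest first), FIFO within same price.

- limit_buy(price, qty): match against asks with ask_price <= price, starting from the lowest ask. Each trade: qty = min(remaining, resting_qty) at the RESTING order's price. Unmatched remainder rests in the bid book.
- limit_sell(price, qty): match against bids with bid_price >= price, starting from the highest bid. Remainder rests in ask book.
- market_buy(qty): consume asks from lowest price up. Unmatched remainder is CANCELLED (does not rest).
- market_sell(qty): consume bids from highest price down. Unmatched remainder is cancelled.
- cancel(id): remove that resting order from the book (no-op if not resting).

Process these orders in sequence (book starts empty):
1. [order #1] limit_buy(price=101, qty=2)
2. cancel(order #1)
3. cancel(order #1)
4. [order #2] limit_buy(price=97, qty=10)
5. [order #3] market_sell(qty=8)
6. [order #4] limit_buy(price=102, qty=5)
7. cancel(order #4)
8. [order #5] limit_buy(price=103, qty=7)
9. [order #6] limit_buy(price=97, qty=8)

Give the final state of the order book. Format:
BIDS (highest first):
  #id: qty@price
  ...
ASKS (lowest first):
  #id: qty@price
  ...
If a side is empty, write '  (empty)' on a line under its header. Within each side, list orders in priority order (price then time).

Answer: BIDS (highest first):
  #5: 7@103
  #2: 2@97
  #6: 8@97
ASKS (lowest first):
  (empty)

Derivation:
After op 1 [order #1] limit_buy(price=101, qty=2): fills=none; bids=[#1:2@101] asks=[-]
After op 2 cancel(order #1): fills=none; bids=[-] asks=[-]
After op 3 cancel(order #1): fills=none; bids=[-] asks=[-]
After op 4 [order #2] limit_buy(price=97, qty=10): fills=none; bids=[#2:10@97] asks=[-]
After op 5 [order #3] market_sell(qty=8): fills=#2x#3:8@97; bids=[#2:2@97] asks=[-]
After op 6 [order #4] limit_buy(price=102, qty=5): fills=none; bids=[#4:5@102 #2:2@97] asks=[-]
After op 7 cancel(order #4): fills=none; bids=[#2:2@97] asks=[-]
After op 8 [order #5] limit_buy(price=103, qty=7): fills=none; bids=[#5:7@103 #2:2@97] asks=[-]
After op 9 [order #6] limit_buy(price=97, qty=8): fills=none; bids=[#5:7@103 #2:2@97 #6:8@97] asks=[-]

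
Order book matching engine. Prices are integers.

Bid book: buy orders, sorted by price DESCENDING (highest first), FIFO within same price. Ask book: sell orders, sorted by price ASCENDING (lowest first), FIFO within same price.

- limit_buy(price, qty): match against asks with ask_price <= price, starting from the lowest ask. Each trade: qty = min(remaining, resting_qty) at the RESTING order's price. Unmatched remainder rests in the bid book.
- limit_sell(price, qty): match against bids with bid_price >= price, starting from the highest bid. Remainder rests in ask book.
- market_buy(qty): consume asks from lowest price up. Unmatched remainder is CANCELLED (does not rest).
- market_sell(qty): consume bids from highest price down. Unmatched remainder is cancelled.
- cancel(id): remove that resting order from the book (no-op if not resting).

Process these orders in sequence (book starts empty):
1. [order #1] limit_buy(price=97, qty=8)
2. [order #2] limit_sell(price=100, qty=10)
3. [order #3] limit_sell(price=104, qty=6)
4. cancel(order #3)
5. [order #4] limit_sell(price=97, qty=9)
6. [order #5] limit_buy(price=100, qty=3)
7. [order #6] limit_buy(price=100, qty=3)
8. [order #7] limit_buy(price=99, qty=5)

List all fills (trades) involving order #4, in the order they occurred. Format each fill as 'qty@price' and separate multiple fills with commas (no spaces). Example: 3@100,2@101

Answer: 8@97,1@97

Derivation:
After op 1 [order #1] limit_buy(price=97, qty=8): fills=none; bids=[#1:8@97] asks=[-]
After op 2 [order #2] limit_sell(price=100, qty=10): fills=none; bids=[#1:8@97] asks=[#2:10@100]
After op 3 [order #3] limit_sell(price=104, qty=6): fills=none; bids=[#1:8@97] asks=[#2:10@100 #3:6@104]
After op 4 cancel(order #3): fills=none; bids=[#1:8@97] asks=[#2:10@100]
After op 5 [order #4] limit_sell(price=97, qty=9): fills=#1x#4:8@97; bids=[-] asks=[#4:1@97 #2:10@100]
After op 6 [order #5] limit_buy(price=100, qty=3): fills=#5x#4:1@97 #5x#2:2@100; bids=[-] asks=[#2:8@100]
After op 7 [order #6] limit_buy(price=100, qty=3): fills=#6x#2:3@100; bids=[-] asks=[#2:5@100]
After op 8 [order #7] limit_buy(price=99, qty=5): fills=none; bids=[#7:5@99] asks=[#2:5@100]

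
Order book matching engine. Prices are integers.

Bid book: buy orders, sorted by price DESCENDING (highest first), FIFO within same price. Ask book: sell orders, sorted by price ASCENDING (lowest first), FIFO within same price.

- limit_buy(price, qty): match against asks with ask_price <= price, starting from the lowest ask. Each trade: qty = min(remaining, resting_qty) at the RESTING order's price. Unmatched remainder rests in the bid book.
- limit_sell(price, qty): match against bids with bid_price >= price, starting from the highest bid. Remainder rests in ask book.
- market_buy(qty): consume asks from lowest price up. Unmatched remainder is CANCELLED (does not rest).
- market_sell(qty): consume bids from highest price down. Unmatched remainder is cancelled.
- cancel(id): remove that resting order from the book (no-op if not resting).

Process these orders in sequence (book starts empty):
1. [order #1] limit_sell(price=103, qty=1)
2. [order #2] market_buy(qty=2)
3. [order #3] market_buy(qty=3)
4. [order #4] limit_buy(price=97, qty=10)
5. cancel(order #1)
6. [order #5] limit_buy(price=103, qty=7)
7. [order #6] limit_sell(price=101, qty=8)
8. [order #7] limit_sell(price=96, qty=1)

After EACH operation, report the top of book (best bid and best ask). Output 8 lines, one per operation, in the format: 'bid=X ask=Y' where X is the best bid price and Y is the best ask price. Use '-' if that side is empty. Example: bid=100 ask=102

Answer: bid=- ask=103
bid=- ask=-
bid=- ask=-
bid=97 ask=-
bid=97 ask=-
bid=103 ask=-
bid=97 ask=101
bid=97 ask=101

Derivation:
After op 1 [order #1] limit_sell(price=103, qty=1): fills=none; bids=[-] asks=[#1:1@103]
After op 2 [order #2] market_buy(qty=2): fills=#2x#1:1@103; bids=[-] asks=[-]
After op 3 [order #3] market_buy(qty=3): fills=none; bids=[-] asks=[-]
After op 4 [order #4] limit_buy(price=97, qty=10): fills=none; bids=[#4:10@97] asks=[-]
After op 5 cancel(order #1): fills=none; bids=[#4:10@97] asks=[-]
After op 6 [order #5] limit_buy(price=103, qty=7): fills=none; bids=[#5:7@103 #4:10@97] asks=[-]
After op 7 [order #6] limit_sell(price=101, qty=8): fills=#5x#6:7@103; bids=[#4:10@97] asks=[#6:1@101]
After op 8 [order #7] limit_sell(price=96, qty=1): fills=#4x#7:1@97; bids=[#4:9@97] asks=[#6:1@101]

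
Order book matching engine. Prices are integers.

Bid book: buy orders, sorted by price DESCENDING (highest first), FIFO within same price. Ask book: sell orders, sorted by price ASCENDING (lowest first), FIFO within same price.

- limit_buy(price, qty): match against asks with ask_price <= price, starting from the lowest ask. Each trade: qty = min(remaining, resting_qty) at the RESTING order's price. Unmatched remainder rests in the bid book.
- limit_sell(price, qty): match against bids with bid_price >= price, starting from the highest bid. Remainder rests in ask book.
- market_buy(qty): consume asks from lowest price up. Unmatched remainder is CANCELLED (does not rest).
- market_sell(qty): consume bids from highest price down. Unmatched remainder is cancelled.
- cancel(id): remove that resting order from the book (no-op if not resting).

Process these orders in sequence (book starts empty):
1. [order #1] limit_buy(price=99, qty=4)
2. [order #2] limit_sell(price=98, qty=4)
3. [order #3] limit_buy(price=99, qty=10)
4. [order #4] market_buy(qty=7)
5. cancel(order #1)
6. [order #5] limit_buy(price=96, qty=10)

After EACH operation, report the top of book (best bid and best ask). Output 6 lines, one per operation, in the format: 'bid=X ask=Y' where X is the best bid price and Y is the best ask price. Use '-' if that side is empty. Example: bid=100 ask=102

Answer: bid=99 ask=-
bid=- ask=-
bid=99 ask=-
bid=99 ask=-
bid=99 ask=-
bid=99 ask=-

Derivation:
After op 1 [order #1] limit_buy(price=99, qty=4): fills=none; bids=[#1:4@99] asks=[-]
After op 2 [order #2] limit_sell(price=98, qty=4): fills=#1x#2:4@99; bids=[-] asks=[-]
After op 3 [order #3] limit_buy(price=99, qty=10): fills=none; bids=[#3:10@99] asks=[-]
After op 4 [order #4] market_buy(qty=7): fills=none; bids=[#3:10@99] asks=[-]
After op 5 cancel(order #1): fills=none; bids=[#3:10@99] asks=[-]
After op 6 [order #5] limit_buy(price=96, qty=10): fills=none; bids=[#3:10@99 #5:10@96] asks=[-]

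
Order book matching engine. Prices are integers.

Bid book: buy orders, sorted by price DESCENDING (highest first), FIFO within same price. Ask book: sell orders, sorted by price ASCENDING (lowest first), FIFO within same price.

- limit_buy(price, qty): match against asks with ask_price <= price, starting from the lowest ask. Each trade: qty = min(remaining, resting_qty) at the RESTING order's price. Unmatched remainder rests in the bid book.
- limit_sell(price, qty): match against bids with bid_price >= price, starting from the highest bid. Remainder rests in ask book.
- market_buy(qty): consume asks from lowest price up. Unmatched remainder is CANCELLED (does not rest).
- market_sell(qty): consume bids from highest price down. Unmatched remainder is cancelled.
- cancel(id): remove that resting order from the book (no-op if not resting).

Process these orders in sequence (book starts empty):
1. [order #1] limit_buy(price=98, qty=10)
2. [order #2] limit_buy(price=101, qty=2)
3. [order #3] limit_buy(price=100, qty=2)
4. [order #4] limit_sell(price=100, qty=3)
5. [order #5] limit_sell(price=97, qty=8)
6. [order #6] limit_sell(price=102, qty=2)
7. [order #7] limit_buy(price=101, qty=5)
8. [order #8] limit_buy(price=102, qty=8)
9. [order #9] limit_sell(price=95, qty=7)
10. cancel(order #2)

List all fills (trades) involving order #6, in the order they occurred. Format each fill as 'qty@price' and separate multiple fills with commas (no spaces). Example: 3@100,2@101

Answer: 2@102

Derivation:
After op 1 [order #1] limit_buy(price=98, qty=10): fills=none; bids=[#1:10@98] asks=[-]
After op 2 [order #2] limit_buy(price=101, qty=2): fills=none; bids=[#2:2@101 #1:10@98] asks=[-]
After op 3 [order #3] limit_buy(price=100, qty=2): fills=none; bids=[#2:2@101 #3:2@100 #1:10@98] asks=[-]
After op 4 [order #4] limit_sell(price=100, qty=3): fills=#2x#4:2@101 #3x#4:1@100; bids=[#3:1@100 #1:10@98] asks=[-]
After op 5 [order #5] limit_sell(price=97, qty=8): fills=#3x#5:1@100 #1x#5:7@98; bids=[#1:3@98] asks=[-]
After op 6 [order #6] limit_sell(price=102, qty=2): fills=none; bids=[#1:3@98] asks=[#6:2@102]
After op 7 [order #7] limit_buy(price=101, qty=5): fills=none; bids=[#7:5@101 #1:3@98] asks=[#6:2@102]
After op 8 [order #8] limit_buy(price=102, qty=8): fills=#8x#6:2@102; bids=[#8:6@102 #7:5@101 #1:3@98] asks=[-]
After op 9 [order #9] limit_sell(price=95, qty=7): fills=#8x#9:6@102 #7x#9:1@101; bids=[#7:4@101 #1:3@98] asks=[-]
After op 10 cancel(order #2): fills=none; bids=[#7:4@101 #1:3@98] asks=[-]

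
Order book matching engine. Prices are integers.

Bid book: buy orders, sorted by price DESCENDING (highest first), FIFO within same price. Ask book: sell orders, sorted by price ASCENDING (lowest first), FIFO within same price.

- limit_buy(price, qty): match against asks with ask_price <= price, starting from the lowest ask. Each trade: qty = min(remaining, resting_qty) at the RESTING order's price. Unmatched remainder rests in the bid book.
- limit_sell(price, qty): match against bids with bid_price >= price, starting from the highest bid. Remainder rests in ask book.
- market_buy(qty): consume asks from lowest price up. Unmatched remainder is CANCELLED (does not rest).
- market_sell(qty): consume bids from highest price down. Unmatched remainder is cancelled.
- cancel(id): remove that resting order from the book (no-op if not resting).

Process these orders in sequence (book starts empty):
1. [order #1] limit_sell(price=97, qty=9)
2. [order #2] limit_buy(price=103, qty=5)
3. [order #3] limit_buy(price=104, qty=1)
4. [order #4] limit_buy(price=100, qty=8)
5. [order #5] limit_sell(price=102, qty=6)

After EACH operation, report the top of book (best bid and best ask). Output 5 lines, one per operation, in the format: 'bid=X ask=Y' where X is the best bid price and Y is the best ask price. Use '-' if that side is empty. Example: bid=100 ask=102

After op 1 [order #1] limit_sell(price=97, qty=9): fills=none; bids=[-] asks=[#1:9@97]
After op 2 [order #2] limit_buy(price=103, qty=5): fills=#2x#1:5@97; bids=[-] asks=[#1:4@97]
After op 3 [order #3] limit_buy(price=104, qty=1): fills=#3x#1:1@97; bids=[-] asks=[#1:3@97]
After op 4 [order #4] limit_buy(price=100, qty=8): fills=#4x#1:3@97; bids=[#4:5@100] asks=[-]
After op 5 [order #5] limit_sell(price=102, qty=6): fills=none; bids=[#4:5@100] asks=[#5:6@102]

Answer: bid=- ask=97
bid=- ask=97
bid=- ask=97
bid=100 ask=-
bid=100 ask=102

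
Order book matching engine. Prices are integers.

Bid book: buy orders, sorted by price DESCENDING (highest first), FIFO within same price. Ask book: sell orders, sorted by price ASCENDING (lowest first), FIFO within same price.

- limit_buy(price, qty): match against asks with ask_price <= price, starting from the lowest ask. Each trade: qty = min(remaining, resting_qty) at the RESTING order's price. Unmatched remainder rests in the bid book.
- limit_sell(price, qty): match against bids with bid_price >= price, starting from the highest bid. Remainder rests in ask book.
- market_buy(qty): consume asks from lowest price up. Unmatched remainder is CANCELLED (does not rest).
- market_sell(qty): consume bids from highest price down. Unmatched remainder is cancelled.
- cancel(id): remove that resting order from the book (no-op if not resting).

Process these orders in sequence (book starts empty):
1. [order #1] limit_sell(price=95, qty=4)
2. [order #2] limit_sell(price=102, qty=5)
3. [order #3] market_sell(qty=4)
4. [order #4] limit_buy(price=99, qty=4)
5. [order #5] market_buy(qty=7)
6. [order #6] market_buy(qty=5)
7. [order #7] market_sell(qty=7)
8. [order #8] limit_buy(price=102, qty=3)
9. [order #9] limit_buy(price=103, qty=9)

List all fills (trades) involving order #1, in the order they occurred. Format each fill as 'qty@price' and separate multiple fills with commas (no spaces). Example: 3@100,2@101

After op 1 [order #1] limit_sell(price=95, qty=4): fills=none; bids=[-] asks=[#1:4@95]
After op 2 [order #2] limit_sell(price=102, qty=5): fills=none; bids=[-] asks=[#1:4@95 #2:5@102]
After op 3 [order #3] market_sell(qty=4): fills=none; bids=[-] asks=[#1:4@95 #2:5@102]
After op 4 [order #4] limit_buy(price=99, qty=4): fills=#4x#1:4@95; bids=[-] asks=[#2:5@102]
After op 5 [order #5] market_buy(qty=7): fills=#5x#2:5@102; bids=[-] asks=[-]
After op 6 [order #6] market_buy(qty=5): fills=none; bids=[-] asks=[-]
After op 7 [order #7] market_sell(qty=7): fills=none; bids=[-] asks=[-]
After op 8 [order #8] limit_buy(price=102, qty=3): fills=none; bids=[#8:3@102] asks=[-]
After op 9 [order #9] limit_buy(price=103, qty=9): fills=none; bids=[#9:9@103 #8:3@102] asks=[-]

Answer: 4@95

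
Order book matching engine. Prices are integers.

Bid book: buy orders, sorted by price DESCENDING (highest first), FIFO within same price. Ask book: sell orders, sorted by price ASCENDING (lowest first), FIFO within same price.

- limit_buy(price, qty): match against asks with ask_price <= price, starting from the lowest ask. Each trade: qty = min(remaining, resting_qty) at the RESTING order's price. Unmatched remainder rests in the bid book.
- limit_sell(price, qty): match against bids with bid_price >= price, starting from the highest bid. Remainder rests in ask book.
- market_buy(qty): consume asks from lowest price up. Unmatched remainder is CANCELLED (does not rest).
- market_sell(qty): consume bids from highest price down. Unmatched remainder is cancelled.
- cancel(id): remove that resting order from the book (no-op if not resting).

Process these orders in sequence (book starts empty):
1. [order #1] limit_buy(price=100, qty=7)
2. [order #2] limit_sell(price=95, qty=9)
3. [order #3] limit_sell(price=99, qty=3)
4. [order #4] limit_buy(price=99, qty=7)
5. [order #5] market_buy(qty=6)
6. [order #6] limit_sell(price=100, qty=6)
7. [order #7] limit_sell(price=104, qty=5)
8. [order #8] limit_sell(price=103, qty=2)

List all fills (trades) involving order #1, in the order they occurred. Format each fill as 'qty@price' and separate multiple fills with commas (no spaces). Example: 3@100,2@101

Answer: 7@100

Derivation:
After op 1 [order #1] limit_buy(price=100, qty=7): fills=none; bids=[#1:7@100] asks=[-]
After op 2 [order #2] limit_sell(price=95, qty=9): fills=#1x#2:7@100; bids=[-] asks=[#2:2@95]
After op 3 [order #3] limit_sell(price=99, qty=3): fills=none; bids=[-] asks=[#2:2@95 #3:3@99]
After op 4 [order #4] limit_buy(price=99, qty=7): fills=#4x#2:2@95 #4x#3:3@99; bids=[#4:2@99] asks=[-]
After op 5 [order #5] market_buy(qty=6): fills=none; bids=[#4:2@99] asks=[-]
After op 6 [order #6] limit_sell(price=100, qty=6): fills=none; bids=[#4:2@99] asks=[#6:6@100]
After op 7 [order #7] limit_sell(price=104, qty=5): fills=none; bids=[#4:2@99] asks=[#6:6@100 #7:5@104]
After op 8 [order #8] limit_sell(price=103, qty=2): fills=none; bids=[#4:2@99] asks=[#6:6@100 #8:2@103 #7:5@104]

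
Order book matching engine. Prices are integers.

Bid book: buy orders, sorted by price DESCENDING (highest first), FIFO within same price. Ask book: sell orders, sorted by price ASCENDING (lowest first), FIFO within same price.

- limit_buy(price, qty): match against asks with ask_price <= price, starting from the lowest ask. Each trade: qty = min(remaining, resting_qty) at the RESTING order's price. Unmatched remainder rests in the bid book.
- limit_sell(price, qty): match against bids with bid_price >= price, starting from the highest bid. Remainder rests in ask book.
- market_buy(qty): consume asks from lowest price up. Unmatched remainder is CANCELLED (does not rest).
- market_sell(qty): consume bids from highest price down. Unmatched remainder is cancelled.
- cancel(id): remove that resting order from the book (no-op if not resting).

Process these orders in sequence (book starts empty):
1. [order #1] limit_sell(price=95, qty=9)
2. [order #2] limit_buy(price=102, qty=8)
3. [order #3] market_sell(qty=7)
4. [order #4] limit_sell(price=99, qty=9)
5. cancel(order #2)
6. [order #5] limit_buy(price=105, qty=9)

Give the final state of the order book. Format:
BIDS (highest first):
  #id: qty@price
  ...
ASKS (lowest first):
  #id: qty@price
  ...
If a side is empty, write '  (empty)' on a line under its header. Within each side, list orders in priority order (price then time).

Answer: BIDS (highest first):
  (empty)
ASKS (lowest first):
  #4: 1@99

Derivation:
After op 1 [order #1] limit_sell(price=95, qty=9): fills=none; bids=[-] asks=[#1:9@95]
After op 2 [order #2] limit_buy(price=102, qty=8): fills=#2x#1:8@95; bids=[-] asks=[#1:1@95]
After op 3 [order #3] market_sell(qty=7): fills=none; bids=[-] asks=[#1:1@95]
After op 4 [order #4] limit_sell(price=99, qty=9): fills=none; bids=[-] asks=[#1:1@95 #4:9@99]
After op 5 cancel(order #2): fills=none; bids=[-] asks=[#1:1@95 #4:9@99]
After op 6 [order #5] limit_buy(price=105, qty=9): fills=#5x#1:1@95 #5x#4:8@99; bids=[-] asks=[#4:1@99]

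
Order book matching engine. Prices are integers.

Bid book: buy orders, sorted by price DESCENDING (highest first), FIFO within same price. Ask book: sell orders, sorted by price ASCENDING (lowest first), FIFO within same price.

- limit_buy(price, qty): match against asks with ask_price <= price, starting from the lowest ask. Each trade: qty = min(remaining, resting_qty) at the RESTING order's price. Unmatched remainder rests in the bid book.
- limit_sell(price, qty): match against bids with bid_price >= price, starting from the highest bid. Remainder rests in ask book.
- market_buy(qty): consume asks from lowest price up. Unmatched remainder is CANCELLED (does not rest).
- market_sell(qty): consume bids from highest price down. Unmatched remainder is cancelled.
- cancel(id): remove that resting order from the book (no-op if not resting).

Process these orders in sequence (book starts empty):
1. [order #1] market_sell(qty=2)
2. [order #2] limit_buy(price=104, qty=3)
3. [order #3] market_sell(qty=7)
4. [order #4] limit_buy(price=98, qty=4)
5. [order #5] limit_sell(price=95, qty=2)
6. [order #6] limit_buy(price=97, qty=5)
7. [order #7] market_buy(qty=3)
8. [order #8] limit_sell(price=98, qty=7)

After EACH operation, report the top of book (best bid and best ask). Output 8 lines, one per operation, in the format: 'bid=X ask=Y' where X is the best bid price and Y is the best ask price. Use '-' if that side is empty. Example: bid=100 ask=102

After op 1 [order #1] market_sell(qty=2): fills=none; bids=[-] asks=[-]
After op 2 [order #2] limit_buy(price=104, qty=3): fills=none; bids=[#2:3@104] asks=[-]
After op 3 [order #3] market_sell(qty=7): fills=#2x#3:3@104; bids=[-] asks=[-]
After op 4 [order #4] limit_buy(price=98, qty=4): fills=none; bids=[#4:4@98] asks=[-]
After op 5 [order #5] limit_sell(price=95, qty=2): fills=#4x#5:2@98; bids=[#4:2@98] asks=[-]
After op 6 [order #6] limit_buy(price=97, qty=5): fills=none; bids=[#4:2@98 #6:5@97] asks=[-]
After op 7 [order #7] market_buy(qty=3): fills=none; bids=[#4:2@98 #6:5@97] asks=[-]
After op 8 [order #8] limit_sell(price=98, qty=7): fills=#4x#8:2@98; bids=[#6:5@97] asks=[#8:5@98]

Answer: bid=- ask=-
bid=104 ask=-
bid=- ask=-
bid=98 ask=-
bid=98 ask=-
bid=98 ask=-
bid=98 ask=-
bid=97 ask=98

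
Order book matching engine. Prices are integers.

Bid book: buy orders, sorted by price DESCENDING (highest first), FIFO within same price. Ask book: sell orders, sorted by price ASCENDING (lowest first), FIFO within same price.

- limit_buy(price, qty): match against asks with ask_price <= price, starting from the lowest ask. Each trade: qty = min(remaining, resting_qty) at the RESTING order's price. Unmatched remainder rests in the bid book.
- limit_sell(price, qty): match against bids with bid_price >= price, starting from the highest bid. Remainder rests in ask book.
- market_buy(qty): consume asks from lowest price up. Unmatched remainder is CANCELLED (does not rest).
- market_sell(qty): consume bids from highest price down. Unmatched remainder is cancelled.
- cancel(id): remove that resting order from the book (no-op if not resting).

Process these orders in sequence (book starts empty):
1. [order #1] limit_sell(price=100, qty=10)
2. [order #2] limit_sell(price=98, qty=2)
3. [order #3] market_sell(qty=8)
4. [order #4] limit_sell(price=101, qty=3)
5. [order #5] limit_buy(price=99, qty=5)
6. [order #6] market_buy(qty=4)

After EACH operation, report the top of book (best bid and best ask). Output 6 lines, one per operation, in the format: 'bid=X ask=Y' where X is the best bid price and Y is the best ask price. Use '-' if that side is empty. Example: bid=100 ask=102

After op 1 [order #1] limit_sell(price=100, qty=10): fills=none; bids=[-] asks=[#1:10@100]
After op 2 [order #2] limit_sell(price=98, qty=2): fills=none; bids=[-] asks=[#2:2@98 #1:10@100]
After op 3 [order #3] market_sell(qty=8): fills=none; bids=[-] asks=[#2:2@98 #1:10@100]
After op 4 [order #4] limit_sell(price=101, qty=3): fills=none; bids=[-] asks=[#2:2@98 #1:10@100 #4:3@101]
After op 5 [order #5] limit_buy(price=99, qty=5): fills=#5x#2:2@98; bids=[#5:3@99] asks=[#1:10@100 #4:3@101]
After op 6 [order #6] market_buy(qty=4): fills=#6x#1:4@100; bids=[#5:3@99] asks=[#1:6@100 #4:3@101]

Answer: bid=- ask=100
bid=- ask=98
bid=- ask=98
bid=- ask=98
bid=99 ask=100
bid=99 ask=100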